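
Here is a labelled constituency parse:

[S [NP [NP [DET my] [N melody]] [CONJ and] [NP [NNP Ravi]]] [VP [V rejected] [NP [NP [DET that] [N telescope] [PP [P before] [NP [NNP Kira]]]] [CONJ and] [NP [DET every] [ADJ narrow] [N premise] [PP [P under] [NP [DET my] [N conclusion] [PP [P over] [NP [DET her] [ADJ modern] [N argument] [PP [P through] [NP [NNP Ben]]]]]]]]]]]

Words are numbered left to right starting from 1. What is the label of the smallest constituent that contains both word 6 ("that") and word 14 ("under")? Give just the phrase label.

NP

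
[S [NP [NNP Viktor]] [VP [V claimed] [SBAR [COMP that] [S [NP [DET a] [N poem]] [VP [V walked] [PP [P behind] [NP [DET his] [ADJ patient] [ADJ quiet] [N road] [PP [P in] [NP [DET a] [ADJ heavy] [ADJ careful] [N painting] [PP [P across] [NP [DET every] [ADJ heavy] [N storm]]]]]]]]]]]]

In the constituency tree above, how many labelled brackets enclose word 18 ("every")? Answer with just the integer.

12

The word sits inside DET, which is inside NP, inside PP, inside NP, inside PP, inside NP, inside PP, inside VP, inside S, inside SBAR, inside VP, inside S — 12 brackets in all.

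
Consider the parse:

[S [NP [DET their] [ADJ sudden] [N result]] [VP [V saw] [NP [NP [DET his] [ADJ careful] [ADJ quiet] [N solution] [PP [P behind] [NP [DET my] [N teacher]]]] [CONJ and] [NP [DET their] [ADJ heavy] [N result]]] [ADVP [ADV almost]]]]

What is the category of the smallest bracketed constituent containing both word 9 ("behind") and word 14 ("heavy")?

Word 9 lies under S → VP → NP → NP → PP → P; word 14 lies under S → VP → NP → NP → ADJ. The lowest shared node is the NP.

NP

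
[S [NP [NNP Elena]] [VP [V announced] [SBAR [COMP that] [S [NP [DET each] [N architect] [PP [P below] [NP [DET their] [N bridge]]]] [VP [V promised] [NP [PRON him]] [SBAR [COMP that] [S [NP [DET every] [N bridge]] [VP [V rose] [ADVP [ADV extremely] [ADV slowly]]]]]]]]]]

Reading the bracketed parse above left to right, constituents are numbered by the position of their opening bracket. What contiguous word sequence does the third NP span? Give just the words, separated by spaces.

Opening `[NP` markers occur at word positions 1, 4, 7, 10, 12; the third of these opens the constituent [NP their bridge].

their bridge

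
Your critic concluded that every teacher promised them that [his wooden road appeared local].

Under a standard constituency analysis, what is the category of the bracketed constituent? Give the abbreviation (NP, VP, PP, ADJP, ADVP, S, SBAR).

S

"appeared" is the head of the bracketed span, so the span is a clause: S.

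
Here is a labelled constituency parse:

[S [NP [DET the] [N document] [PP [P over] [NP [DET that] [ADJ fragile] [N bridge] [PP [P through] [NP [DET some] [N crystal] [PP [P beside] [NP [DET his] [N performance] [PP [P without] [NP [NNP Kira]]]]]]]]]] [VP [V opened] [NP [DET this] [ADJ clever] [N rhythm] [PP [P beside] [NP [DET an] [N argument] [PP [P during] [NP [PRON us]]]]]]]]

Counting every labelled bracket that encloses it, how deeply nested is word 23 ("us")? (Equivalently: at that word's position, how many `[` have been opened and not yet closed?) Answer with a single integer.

8

Counting open brackets not yet closed at "us": [S [VP [NP [PP [NP [PP [NP [PRON = 8.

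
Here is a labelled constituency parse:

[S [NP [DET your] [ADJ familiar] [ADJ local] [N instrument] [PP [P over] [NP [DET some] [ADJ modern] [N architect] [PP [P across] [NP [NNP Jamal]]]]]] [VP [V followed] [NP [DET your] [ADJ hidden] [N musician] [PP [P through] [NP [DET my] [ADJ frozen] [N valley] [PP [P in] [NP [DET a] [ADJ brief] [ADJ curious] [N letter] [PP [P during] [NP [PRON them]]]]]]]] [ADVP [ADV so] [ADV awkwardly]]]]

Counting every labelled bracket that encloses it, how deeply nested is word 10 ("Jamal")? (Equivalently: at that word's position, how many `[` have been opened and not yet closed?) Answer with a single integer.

7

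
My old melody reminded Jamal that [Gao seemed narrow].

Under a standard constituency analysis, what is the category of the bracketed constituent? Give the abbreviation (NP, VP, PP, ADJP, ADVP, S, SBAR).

S

The bracketed span "Gao seemed narrow" is headed by "seemed", making it a clause (S).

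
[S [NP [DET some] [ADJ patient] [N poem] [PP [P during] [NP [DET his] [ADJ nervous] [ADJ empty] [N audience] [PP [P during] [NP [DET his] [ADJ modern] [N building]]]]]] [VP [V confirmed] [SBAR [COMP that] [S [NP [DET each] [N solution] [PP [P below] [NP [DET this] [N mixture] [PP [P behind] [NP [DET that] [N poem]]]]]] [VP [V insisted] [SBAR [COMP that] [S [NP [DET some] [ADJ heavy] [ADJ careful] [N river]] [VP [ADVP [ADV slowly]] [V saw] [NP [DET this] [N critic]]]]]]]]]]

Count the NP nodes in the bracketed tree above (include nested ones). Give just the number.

The NP constituents are: [NP some patient poem during his nervous empty audience during his modern building]; [NP his nervous empty audience during his modern building]; [NP his modern building]; [NP each solution below this mixture behind that poem]; [NP this mixture behind that poem]; [NP that poem] …. Total: 8.

8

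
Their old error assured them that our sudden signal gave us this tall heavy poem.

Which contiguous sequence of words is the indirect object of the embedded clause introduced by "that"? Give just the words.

us

"gave" heads the VP of the embedded clause introduced by "that", and "us" is its indirect object.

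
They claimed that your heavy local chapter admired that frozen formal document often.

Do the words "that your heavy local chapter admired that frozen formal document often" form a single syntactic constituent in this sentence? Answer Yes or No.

Yes

These words form the whole subordinate clause headed by "that", so yes — one constituent.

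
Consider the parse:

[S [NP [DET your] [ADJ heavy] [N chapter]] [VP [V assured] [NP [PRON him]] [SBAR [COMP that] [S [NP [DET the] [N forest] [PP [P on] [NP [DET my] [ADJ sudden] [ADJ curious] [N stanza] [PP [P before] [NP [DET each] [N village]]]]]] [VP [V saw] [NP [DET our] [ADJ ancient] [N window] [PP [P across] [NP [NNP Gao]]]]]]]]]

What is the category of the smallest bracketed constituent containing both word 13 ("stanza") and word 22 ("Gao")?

S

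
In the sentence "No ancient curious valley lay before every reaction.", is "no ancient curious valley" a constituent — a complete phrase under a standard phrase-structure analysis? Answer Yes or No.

Yes

"no ancient curious valley" is exactly the noun phrase [NP no ancient curious valley], a complete constituent.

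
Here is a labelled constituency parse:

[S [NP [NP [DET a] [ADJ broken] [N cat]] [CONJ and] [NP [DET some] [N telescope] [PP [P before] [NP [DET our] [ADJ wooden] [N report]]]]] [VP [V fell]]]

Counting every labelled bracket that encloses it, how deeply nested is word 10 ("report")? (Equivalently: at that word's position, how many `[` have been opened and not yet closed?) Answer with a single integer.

Counting open brackets not yet closed at "report": [S [NP [NP [PP [NP [N = 6.

6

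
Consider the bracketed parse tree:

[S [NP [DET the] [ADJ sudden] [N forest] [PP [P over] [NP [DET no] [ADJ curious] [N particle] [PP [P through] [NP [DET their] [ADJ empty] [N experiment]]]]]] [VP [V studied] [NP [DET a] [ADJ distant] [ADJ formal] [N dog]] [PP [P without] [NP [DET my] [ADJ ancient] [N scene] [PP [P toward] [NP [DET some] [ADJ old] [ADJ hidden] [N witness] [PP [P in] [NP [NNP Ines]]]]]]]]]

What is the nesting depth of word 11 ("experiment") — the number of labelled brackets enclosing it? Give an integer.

7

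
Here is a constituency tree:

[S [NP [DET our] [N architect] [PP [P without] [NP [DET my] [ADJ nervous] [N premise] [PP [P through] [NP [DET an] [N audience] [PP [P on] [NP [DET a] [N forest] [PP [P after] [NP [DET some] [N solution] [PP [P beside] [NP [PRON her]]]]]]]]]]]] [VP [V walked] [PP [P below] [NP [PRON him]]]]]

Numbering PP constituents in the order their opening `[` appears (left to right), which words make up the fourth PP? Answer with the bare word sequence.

after some solution beside her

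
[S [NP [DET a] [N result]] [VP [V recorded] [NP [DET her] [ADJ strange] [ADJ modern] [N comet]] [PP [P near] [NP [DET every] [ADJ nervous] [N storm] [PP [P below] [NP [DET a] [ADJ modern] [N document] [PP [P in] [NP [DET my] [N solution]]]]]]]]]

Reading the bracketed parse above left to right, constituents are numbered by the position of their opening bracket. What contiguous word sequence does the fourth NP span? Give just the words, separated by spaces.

a modern document in my solution

Opening `[NP` markers occur at word positions 1, 4, 9, 13, 17; the fourth of these opens the constituent [NP a modern document in my solution].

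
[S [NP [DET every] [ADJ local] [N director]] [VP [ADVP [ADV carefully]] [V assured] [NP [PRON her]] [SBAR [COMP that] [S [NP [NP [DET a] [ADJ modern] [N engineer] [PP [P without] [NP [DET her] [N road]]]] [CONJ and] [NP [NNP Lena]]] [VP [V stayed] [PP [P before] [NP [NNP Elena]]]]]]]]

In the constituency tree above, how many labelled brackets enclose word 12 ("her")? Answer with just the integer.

9

Path from the root down to the word: S → VP → SBAR → S → NP → NP → PP → NP → DET. That is 9 enclosing brackets.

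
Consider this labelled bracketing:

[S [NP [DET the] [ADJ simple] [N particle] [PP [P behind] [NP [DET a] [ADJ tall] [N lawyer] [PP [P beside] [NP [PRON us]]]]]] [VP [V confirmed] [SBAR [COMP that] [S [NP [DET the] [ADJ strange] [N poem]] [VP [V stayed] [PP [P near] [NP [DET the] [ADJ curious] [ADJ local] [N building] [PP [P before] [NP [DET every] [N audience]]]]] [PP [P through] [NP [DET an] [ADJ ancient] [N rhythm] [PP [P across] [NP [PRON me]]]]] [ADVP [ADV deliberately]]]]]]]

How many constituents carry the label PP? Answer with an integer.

Scanning left to right, an opening `[PP` appears at word positions 4, 8, 16, 21, 24, 28 — 6 in total.

6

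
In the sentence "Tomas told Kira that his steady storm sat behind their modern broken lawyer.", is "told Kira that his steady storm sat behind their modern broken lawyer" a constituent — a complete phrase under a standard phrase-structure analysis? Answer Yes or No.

Yes

The sequence corresponds to a single VP node — the verb phrase "told Kira that his steady storm sat behind their modern broken lawyer".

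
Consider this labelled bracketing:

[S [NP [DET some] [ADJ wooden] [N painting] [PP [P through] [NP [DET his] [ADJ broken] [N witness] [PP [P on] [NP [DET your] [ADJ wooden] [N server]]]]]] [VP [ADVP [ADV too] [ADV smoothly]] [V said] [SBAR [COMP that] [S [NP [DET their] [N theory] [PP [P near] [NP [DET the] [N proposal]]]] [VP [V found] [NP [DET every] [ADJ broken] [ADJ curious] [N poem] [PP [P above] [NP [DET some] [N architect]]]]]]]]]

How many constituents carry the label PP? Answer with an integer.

4

The PP constituents are: [PP through his broken witness on your wooden server]; [PP on your wooden server]; [PP near the proposal]; [PP above some architect]. Total: 4.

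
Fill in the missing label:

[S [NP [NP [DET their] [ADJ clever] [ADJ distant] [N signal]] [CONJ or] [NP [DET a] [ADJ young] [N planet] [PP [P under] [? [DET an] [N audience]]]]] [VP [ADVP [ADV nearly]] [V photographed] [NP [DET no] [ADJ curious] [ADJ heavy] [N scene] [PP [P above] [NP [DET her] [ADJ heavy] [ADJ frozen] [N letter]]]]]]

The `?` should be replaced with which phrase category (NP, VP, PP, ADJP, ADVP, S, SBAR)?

NP

Looking at what the `?` directly dominates — DET 'an', N 'audience' — this is a noun phrase (NP).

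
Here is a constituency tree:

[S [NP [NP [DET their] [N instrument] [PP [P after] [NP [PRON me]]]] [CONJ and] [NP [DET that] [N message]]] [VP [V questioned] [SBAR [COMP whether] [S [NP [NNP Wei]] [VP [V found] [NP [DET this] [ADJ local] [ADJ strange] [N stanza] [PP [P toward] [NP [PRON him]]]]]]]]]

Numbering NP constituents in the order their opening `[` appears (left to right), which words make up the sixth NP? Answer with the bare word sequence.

this local strange stanza toward him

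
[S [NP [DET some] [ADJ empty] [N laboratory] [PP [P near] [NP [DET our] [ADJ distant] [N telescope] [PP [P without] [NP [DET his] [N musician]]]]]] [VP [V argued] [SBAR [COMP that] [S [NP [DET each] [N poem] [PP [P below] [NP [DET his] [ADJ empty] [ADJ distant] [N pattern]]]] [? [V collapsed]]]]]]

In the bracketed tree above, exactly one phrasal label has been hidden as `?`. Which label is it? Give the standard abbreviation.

VP

A constituent whose immediate children are V 'collapsed' is a verb phrase: VP.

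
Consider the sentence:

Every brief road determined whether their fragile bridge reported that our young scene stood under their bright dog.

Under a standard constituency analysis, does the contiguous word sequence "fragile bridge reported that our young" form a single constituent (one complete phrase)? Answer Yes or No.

No

The smallest constituent containing the whole sequence is the clause [S their fragile bridge reported that our young scene stood under their bright dog], but the sequence is only part of it — it straddles the boundary between noun phrase "their fragile bridge" and verb phrase "reported that our young scene stood under their bright dog".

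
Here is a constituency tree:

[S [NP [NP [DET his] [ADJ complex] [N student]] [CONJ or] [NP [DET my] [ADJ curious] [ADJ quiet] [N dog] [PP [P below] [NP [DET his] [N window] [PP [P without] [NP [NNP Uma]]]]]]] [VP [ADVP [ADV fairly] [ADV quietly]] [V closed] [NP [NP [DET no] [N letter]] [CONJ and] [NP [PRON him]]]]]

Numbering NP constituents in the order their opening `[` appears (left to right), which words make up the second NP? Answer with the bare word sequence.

his complex student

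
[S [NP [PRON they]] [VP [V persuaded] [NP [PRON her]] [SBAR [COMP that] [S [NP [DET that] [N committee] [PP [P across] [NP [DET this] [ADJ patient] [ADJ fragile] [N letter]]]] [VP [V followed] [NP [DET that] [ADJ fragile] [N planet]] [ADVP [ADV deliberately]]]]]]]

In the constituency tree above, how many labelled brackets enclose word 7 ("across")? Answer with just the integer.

Counting open brackets not yet closed at "across": [S [VP [SBAR [S [NP [PP [P = 7.

7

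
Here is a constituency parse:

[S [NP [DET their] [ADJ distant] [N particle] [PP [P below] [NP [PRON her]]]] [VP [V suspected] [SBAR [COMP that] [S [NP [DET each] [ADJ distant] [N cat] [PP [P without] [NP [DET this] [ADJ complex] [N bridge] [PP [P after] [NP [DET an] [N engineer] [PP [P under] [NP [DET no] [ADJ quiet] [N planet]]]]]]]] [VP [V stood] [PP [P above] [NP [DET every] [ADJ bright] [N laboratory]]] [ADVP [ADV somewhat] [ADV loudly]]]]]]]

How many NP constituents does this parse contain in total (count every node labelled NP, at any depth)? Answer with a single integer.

7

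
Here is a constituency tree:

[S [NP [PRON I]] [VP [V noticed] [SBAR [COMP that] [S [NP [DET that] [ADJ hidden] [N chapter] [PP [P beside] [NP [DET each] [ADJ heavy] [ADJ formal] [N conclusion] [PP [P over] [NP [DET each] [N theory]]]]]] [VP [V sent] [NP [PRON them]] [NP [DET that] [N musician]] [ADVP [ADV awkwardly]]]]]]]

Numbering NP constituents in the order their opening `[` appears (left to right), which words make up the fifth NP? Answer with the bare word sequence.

them

In left-to-right order the NP constituents are "I"; "that hidden chapter beside each heavy formal conclusion over each theory"; "each heavy formal conclusion over each theory"; "each theory"; "them"; "that musician". Number 5 is "them".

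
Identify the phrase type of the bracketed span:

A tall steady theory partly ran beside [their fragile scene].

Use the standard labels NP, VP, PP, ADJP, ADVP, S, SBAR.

NP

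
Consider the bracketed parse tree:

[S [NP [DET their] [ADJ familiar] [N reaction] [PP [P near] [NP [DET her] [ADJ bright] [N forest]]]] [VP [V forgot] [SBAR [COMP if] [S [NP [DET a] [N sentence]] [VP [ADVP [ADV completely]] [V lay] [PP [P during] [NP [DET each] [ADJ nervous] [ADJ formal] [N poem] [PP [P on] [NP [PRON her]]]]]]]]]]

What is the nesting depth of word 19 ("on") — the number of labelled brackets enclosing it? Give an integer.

9

Path from the root down to the word: S → VP → SBAR → S → VP → PP → NP → PP → P. That is 9 enclosing brackets.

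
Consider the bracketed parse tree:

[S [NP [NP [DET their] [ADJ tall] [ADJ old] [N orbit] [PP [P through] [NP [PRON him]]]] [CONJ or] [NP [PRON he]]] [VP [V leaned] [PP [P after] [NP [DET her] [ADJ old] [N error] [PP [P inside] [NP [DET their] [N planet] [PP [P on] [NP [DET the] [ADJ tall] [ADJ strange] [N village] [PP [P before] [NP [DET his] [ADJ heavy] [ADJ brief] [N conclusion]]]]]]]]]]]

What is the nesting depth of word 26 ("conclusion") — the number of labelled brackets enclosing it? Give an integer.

11

The word sits inside N, which is inside NP, inside PP, inside NP, inside PP, inside NP, inside PP, inside NP, inside PP, inside VP, inside S — 11 brackets in all.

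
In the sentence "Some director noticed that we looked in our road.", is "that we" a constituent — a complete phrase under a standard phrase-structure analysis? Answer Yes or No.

"that" belongs to the complementizer "that" while "we" belongs to the clause "we looked in our road"; a span that runs across that boundary is not a single phrase.

No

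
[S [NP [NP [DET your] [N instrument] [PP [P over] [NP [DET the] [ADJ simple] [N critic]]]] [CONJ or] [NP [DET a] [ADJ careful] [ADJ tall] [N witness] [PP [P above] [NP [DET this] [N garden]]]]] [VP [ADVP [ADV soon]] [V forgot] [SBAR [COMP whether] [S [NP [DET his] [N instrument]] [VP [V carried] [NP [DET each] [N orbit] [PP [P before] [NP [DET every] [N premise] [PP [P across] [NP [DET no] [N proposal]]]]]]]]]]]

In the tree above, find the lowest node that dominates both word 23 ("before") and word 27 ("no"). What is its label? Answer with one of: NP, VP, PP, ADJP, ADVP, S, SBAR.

The smallest bracket enclosing both words is [PP before every premise across no proposal], so the label is PP.

PP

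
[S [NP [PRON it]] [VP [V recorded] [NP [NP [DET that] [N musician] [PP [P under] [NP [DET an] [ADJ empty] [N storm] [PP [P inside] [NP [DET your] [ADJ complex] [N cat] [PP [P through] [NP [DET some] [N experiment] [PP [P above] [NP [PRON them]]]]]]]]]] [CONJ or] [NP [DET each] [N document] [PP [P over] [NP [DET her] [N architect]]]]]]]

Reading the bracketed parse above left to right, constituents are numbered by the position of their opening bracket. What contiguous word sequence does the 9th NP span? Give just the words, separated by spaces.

her architect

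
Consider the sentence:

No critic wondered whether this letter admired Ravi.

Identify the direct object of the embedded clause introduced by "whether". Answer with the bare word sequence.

"admired" heads the VP of the embedded clause introduced by "whether", and "Ravi" is its direct object.

Ravi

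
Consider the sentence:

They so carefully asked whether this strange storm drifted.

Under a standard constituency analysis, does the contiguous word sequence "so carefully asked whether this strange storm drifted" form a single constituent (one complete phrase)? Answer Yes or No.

Yes

"so carefully asked whether this strange storm drifted" is exactly the verb phrase [VP so carefully asked whether this strange storm drifted], a complete constituent.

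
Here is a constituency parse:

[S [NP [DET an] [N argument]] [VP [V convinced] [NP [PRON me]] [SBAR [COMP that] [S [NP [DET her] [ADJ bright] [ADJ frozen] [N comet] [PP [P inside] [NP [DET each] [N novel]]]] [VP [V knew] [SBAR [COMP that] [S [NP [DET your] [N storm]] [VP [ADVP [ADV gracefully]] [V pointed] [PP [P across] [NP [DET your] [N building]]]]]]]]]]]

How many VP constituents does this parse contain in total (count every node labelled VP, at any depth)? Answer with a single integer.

Scanning left to right, an opening `[VP` appears at word positions 3, 13, 17 — 3 in total.

3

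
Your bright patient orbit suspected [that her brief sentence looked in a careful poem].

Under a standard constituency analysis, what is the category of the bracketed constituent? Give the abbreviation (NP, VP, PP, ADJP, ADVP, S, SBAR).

The bracketed span "that her brief sentence looked in a careful poem" is headed by "that", making it a subordinate clause (SBAR).

SBAR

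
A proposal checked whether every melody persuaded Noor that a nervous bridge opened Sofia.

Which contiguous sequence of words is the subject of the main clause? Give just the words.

a proposal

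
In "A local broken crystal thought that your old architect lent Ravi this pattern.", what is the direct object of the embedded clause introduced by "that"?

this pattern

"lent" heads the VP of the embedded clause introduced by "that", and "this pattern" is its direct object.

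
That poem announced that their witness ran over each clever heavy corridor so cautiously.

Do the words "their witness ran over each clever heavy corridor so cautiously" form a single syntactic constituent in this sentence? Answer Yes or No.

Yes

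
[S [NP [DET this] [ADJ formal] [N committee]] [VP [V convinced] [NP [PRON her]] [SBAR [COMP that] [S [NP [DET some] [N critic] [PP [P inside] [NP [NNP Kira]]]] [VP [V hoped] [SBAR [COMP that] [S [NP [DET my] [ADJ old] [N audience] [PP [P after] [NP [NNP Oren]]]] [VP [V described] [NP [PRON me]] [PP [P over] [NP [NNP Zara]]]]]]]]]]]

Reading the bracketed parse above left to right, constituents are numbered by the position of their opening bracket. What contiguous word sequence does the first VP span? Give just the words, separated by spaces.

convinced her that some critic inside Kira hoped that my old audience after Oren described me over Zara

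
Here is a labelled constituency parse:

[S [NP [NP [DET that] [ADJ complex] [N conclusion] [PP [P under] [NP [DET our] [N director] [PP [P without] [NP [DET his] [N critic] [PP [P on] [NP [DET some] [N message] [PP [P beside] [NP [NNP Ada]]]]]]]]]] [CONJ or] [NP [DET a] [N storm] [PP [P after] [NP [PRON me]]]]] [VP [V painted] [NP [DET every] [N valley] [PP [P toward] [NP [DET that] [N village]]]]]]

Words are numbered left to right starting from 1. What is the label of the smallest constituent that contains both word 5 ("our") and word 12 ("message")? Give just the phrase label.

NP

Word 5 lies under S → NP → NP → PP → NP → DET; word 12 lies under S → NP → NP → PP → NP → PP → NP → PP → NP → N. The lowest shared node is the NP.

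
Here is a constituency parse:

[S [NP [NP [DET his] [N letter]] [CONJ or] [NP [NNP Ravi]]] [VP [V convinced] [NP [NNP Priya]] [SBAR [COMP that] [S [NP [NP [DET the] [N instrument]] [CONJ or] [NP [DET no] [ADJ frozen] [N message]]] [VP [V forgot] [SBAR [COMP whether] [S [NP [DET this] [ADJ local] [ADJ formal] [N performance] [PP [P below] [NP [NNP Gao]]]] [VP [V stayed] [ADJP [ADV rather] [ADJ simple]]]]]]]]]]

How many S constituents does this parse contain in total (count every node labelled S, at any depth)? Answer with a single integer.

3

Listing each S by its span: [S his letter or Ravi convinced Priya that the instrument or no frozen message forgot whether this local formal performance below Gao stayed rather simple]; [S the instrument or no frozen message forgot whether this local formal performance below Gao stayed rather simple]; [S this local formal performance below Gao stayed rather simple] — that makes 3.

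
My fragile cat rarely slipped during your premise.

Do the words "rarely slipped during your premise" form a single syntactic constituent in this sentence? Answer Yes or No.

Yes

The sequence corresponds to a single VP node — the verb phrase "rarely slipped during your premise".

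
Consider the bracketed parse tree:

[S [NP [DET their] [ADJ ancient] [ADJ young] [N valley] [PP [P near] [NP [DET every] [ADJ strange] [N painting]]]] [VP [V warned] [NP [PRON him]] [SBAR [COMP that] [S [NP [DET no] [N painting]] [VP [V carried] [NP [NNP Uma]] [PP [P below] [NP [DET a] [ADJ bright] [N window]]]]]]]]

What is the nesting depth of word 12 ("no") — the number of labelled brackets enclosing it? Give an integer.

Path from the root down to the word: S → VP → SBAR → S → NP → DET. That is 6 enclosing brackets.

6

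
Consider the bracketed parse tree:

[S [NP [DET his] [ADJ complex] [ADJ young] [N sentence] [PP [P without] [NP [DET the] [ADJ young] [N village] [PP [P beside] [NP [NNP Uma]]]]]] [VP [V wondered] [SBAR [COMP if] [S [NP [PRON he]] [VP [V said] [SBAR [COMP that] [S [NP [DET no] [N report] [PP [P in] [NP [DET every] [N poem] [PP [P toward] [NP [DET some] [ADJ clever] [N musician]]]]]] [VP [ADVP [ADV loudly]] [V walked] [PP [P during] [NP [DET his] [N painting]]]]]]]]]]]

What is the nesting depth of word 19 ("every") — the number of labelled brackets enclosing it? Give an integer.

11

Counting open brackets not yet closed at "every": [S [VP [SBAR [S [VP [SBAR [S [NP [PP [NP [DET = 11.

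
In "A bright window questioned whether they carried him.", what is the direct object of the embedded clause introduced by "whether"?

"carried" heads the VP of the embedded clause introduced by "whether", and "him" is its direct object.

him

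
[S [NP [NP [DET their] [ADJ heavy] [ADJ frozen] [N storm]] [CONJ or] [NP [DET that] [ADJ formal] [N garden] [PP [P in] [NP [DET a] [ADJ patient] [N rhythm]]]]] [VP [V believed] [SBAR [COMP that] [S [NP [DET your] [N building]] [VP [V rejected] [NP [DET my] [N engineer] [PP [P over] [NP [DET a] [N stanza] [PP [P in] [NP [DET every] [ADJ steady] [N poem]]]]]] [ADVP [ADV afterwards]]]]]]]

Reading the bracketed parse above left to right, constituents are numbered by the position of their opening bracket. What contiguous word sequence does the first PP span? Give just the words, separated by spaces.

in a patient rhythm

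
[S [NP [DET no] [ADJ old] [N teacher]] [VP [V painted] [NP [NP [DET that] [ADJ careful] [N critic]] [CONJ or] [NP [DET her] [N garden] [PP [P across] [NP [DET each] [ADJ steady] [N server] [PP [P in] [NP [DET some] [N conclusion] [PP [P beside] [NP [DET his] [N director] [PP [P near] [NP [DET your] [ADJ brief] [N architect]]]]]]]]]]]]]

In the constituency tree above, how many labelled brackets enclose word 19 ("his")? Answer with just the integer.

11

Counting open brackets not yet closed at "his": [S [VP [NP [NP [PP [NP [PP [NP [PP [NP [DET = 11.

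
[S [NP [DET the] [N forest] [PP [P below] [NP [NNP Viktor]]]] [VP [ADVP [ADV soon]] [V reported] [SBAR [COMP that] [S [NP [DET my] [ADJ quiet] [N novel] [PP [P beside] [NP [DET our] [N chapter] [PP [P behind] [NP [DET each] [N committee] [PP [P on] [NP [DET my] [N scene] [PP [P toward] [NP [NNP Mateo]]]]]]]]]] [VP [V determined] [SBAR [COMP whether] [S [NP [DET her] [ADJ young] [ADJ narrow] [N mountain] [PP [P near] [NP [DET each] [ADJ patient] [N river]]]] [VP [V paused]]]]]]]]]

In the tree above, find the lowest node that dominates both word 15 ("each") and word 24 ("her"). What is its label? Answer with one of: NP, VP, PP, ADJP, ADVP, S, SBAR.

S

Both words fall inside [S my quiet novel beside our chapter behind each committee on my scene toward Mateo determined whether her young narrow mountain near each patient river paused] (words 8–32), and no smaller constituent contains them both. Label: S.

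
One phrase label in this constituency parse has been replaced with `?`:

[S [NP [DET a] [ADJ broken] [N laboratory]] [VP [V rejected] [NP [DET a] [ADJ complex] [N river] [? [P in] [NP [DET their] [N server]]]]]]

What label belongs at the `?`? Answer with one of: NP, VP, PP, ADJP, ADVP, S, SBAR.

A constituent whose immediate children are P 'in', NP is a prepositional phrase: PP.

PP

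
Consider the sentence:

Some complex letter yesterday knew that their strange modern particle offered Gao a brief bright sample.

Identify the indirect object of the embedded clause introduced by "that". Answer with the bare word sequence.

"offered" heads the VP of the embedded clause introduced by "that", and "Gao" is its indirect object.

Gao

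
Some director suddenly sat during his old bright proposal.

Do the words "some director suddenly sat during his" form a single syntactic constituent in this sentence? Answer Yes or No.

No

The sequence begins inside the noun phrase "some director" and ends inside the verb phrase "suddenly sat during his old bright proposal"; it crosses a phrase boundary, so no single node in the tree spans exactly those words.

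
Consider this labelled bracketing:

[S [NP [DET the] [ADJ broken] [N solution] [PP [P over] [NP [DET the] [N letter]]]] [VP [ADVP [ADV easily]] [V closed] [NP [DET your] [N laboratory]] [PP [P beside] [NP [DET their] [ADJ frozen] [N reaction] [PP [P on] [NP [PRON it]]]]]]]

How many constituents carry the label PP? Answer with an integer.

3

Scanning left to right, an opening `[PP` appears at word positions 4, 11, 15 — 3 in total.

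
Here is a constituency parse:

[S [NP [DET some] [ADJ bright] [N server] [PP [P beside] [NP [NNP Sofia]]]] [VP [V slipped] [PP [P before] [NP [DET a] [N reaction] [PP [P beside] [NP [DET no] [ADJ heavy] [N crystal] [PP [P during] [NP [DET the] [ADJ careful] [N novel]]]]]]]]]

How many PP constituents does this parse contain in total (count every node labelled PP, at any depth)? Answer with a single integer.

Scanning left to right, an opening `[PP` appears at word positions 4, 7, 10, 14 — 4 in total.

4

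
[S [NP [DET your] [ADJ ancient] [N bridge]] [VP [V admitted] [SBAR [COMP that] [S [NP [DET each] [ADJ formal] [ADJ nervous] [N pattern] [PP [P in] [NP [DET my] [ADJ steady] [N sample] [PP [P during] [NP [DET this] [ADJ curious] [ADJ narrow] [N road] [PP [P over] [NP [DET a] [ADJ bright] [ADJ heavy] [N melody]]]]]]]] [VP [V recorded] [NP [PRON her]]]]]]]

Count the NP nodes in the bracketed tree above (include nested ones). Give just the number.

6

Listing each NP by its span: [NP your ancient bridge]; [NP each formal nervous pattern in my steady sample during this curious narrow road over a bright heavy melody]; [NP my steady sample during this curious narrow road over a bright heavy melody]; [NP this curious narrow road over a bright heavy melody]; [NP a bright heavy melody]; [NP her] — that makes 6.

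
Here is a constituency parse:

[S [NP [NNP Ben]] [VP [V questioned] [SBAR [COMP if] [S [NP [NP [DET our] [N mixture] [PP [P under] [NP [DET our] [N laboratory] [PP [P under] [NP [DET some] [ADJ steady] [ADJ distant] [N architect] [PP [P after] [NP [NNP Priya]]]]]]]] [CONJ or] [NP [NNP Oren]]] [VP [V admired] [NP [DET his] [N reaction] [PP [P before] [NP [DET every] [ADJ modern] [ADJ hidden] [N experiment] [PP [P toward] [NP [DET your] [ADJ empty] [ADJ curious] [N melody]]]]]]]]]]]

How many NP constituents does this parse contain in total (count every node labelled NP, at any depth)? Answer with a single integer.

Listing each NP by its span: [NP Ben]; [NP our mixture under our laboratory under some steady distant architect after Priya or Oren]; [NP our mixture under our laboratory under some steady distant architect after Priya]; [NP our laboratory under some steady distant architect after Priya]; [NP some steady distant architect after Priya]; [NP Priya] … — that makes 10.

10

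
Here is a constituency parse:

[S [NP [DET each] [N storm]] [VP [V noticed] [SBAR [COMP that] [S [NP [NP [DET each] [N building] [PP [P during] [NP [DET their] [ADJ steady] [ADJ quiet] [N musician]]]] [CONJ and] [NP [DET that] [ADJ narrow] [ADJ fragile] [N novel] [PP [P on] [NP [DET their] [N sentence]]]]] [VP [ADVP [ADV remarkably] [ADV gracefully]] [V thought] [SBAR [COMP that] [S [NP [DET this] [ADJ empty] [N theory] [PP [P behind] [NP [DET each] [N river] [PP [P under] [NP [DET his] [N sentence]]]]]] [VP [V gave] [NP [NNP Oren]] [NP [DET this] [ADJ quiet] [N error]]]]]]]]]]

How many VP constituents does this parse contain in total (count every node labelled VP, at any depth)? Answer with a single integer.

Listing each VP by its span: [VP noticed that each building during their steady quiet musician and that narrow fragile novel on their sentence remarkably gracefully thought that this empty theory behind each river under his sentence gave Oren this quiet error]; [VP remarkably gracefully thought that this empty theory behind each river under his sentence gave Oren this quiet error]; [VP gave Oren this quiet error] — that makes 3.

3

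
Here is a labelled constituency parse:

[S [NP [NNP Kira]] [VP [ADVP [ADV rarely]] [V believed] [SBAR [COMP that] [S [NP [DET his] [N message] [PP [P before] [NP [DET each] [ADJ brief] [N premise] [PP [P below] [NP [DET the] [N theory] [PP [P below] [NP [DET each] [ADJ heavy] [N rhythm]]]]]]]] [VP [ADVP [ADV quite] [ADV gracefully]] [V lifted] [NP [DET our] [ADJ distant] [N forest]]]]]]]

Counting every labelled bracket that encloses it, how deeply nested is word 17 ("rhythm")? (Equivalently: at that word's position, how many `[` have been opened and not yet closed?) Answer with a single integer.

12

The word sits inside N, which is inside NP, inside PP, inside NP, inside PP, inside NP, inside PP, inside NP, inside S, inside SBAR, inside VP, inside S — 12 brackets in all.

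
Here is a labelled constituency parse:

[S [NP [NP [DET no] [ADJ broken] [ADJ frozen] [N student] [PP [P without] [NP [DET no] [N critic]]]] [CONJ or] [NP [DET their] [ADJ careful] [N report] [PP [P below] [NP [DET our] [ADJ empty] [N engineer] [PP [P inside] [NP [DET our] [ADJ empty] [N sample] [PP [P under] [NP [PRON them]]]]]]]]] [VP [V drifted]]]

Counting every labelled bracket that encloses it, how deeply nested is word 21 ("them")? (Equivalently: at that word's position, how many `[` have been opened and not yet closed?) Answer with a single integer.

10

The word sits inside PRON, which is inside NP, inside PP, inside NP, inside PP, inside NP, inside PP, inside NP, inside NP, inside S — 10 brackets in all.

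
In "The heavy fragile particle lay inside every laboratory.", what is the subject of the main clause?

"the heavy fragile particle" is the NP that combines with the VP headed by "lay" to form the main clause — the subject.

the heavy fragile particle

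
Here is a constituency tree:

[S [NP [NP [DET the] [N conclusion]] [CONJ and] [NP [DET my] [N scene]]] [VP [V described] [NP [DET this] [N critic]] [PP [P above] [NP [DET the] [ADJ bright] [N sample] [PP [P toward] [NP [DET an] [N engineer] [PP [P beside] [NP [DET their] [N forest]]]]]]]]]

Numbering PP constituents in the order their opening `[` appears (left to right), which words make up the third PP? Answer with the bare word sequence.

beside their forest

Opening `[PP` markers occur at word positions 9, 13, 16; the third of these opens the constituent [PP beside their forest].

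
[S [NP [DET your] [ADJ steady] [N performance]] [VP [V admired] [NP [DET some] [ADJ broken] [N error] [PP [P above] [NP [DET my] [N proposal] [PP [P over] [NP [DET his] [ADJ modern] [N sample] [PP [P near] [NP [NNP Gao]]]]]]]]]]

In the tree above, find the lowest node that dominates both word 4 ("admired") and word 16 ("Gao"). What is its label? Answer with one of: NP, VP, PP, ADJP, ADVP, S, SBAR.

VP

The smallest bracket enclosing both words is [VP admired some broken error above my proposal over his modern sample near Gao], so the label is VP.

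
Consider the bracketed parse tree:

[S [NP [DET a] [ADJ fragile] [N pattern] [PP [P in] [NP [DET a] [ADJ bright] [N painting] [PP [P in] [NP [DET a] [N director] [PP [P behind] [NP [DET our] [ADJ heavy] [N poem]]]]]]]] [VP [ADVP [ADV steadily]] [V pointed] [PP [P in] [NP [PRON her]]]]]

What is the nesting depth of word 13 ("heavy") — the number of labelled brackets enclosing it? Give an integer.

9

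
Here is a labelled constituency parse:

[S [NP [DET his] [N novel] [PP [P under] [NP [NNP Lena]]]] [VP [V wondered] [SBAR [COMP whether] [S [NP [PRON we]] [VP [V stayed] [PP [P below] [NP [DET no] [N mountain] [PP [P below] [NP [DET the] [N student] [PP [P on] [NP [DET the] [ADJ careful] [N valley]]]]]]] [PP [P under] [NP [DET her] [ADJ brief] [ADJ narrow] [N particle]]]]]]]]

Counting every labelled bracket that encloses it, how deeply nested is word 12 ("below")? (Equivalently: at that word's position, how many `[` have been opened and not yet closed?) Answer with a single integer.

Path from the root down to the word: S → VP → SBAR → S → VP → PP → NP → PP → P. That is 9 enclosing brackets.

9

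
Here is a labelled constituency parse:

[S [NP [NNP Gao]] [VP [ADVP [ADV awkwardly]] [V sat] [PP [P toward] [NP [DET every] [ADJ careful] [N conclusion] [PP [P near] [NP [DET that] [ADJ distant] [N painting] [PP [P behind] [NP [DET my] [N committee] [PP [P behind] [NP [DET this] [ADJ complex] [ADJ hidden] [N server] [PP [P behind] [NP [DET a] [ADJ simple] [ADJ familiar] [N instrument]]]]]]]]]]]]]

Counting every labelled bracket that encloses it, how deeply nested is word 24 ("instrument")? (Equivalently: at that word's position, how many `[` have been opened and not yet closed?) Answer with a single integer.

Counting open brackets not yet closed at "instrument": [S [VP [PP [NP [PP [NP [PP [NP [PP [NP [PP [NP [N = 13.

13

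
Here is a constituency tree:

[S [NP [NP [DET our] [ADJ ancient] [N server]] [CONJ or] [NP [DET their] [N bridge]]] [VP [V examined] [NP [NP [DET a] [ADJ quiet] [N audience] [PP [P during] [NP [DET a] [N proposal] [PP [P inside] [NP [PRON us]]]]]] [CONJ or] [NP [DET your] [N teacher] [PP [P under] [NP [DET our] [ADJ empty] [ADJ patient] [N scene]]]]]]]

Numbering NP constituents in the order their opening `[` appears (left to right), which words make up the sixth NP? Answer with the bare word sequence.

The NP opening brackets appear, in order, over: "our ancient server or their bridge"; "our ancient server"; "their bridge"; "a quiet audience during a proposal inside us or your teacher under our empty patient scene"; "a quiet audience during a proposal inside us"; "a proposal inside us"; "us"; "your teacher under our empty patient scene"; "our empty patient scene". The sixth one spans "a proposal inside us".

a proposal inside us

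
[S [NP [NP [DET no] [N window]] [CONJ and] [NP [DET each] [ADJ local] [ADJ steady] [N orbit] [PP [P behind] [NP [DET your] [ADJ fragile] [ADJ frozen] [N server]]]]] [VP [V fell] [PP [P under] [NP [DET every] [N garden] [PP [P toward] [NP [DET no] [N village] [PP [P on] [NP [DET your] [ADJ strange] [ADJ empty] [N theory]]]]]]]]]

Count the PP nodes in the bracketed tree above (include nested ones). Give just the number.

4

Scanning left to right, an opening `[PP` appears at word positions 8, 14, 17, 20 — 4 in total.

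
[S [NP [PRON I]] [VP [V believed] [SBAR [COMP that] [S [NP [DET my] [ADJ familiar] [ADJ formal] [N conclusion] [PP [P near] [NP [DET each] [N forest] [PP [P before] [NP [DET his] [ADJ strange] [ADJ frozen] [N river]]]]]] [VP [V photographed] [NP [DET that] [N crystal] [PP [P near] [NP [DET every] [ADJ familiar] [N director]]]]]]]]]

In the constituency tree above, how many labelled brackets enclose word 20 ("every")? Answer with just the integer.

9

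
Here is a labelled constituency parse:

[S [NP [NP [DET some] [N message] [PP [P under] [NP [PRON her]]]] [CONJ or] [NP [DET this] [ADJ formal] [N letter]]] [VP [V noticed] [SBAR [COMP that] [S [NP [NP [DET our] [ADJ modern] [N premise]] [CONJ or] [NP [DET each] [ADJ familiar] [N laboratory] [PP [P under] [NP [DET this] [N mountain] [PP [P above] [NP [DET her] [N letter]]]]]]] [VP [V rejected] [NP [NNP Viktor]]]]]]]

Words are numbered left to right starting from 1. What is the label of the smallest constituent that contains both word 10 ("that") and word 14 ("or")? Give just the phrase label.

SBAR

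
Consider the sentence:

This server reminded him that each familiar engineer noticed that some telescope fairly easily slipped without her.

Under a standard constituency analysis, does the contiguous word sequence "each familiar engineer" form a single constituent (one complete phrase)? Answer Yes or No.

Yes

These words form the whole noun phrase headed by "engineer", so yes — one constituent.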